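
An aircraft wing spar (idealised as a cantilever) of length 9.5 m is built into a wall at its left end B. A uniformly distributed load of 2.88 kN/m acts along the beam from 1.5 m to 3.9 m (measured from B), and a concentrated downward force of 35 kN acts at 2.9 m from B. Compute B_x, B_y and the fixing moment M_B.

B_x = 0, B_y = 41.91 kN, M_B = 120.2 kN·m

Resultant of the distributed load: 2.88 × 2.4 = 6.912 kN at 2.7 m from B.
ΣF_x = 0: B_x = 0.
ΣF_y = 0: B_y − 2.88·2.4 − 35 = 0 → B_y = 41.91 kN.
ΣM about B: M_B − (2.88·2.4)·2.7 − 35·2.9 = 0 → M_B = 120.2 kN·m.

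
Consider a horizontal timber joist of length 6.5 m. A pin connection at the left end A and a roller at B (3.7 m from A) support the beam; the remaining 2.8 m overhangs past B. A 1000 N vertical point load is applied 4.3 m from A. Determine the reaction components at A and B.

Taking moments about A: B_y·3.7 − 1000·4.3 = 0 → B_y = 4300/3.7 = 1162.16 ≈ 1162 N.
ΣF_y = 0: A_y + 1162.16 − 1000 = 0 → A_y = -162.2 N.
ΣF_x = 0: no horizontal applied forces, so A_x = 0.

A_x = 0, A_y = -162.2 N, B_y = 1162 N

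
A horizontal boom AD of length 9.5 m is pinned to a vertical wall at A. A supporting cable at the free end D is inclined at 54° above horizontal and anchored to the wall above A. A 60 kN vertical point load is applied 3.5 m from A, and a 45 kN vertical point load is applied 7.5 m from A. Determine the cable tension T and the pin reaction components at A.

T = 71.24 kN, A_x = 41.87 kN, A_y = 47.37 kN

ΣM about A: T·sin54°·9.5 − 60·3.5 − 45·7.5 = 0 → T = 547.5/(9.5·0.809017) = 71.2365 ≈ 71.24 kN.
ΣF_x = 0: A_x − T·cos54° = 0 → A_x = 71.2365 × 0.587785 = 41.87 kN.
ΣF_y = 0: A_y + T·sin54° − 60 − 45 = 0 → A_y = 105 − 71.2365 × 0.809017 = 47.37 kN.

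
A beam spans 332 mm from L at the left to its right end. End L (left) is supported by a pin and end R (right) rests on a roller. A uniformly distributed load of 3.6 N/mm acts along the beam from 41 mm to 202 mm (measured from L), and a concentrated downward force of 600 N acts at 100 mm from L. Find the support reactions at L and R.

L_x = 0, L_y = 786.8 N, R_y = 392.8 N

Resultant of the distributed load: 3.6 × 161 = 579.6 N at 121.5 mm from L.
ΣM about L: R_y·332 − (3.6·161)·121.5 − 600·100 = 0 → R_y = 130421.4/332 = 392.836 ≈ 392.8 N.
ΣF_y = 0: L_y + 392.836 − 3.6·161 − 600 = 0 → L_y = 786.8 N.
ΣF_x = 0: no horizontal applied forces, so L_x = 0.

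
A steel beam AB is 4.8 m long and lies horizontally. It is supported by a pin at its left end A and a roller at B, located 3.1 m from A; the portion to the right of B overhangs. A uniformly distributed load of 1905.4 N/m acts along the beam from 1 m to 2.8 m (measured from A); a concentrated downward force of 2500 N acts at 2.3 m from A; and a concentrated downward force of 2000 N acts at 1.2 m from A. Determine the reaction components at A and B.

Resultant of the distributed load: 1905.4 × 1.8 = 3429.72 N at 1.9 m from A.
Taking moments about A: B_y·3.1 − (1905.4·1.8)·1.9 − 2500·2.3 − 2000·1.2 = 0 → B_y = 14666.468/3.1 = 4731.12 ≈ 4731 N.
ΣF_y = 0: A_y + 4731.12 − 1905.4·1.8 − 2500 − 2000 = 0 → A_y = 3199 N.
ΣF_x = 0: no horizontal applied forces, so A_x = 0.

A_x = 0, A_y = 3199 N, B_y = 4731 N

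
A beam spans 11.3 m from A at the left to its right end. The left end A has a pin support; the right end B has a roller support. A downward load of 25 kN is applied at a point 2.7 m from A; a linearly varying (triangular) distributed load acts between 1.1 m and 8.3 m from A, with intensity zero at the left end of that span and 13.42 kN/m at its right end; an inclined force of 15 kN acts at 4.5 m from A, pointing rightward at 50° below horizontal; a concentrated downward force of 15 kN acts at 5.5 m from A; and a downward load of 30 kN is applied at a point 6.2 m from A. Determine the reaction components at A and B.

Resultant of the triangular load: ½ × 13.42 × 7.2 = 48.312 kN, acting at 5.9 m from A (one-third of the span from the peak).
Moments about A: B_y·11.3 − 25·2.7 − (½·13.42·7.2)·5.9 − 15·sin50°·4.5 − 15·5.5 − 30·6.2 = 0 → B_y = 672.749/11.3 = 59.5353 ≈ 59.54 kN.
ΣF_y = 0: A_y + 59.5353 − 25 − ½·13.42·7.2 − 15·sin50° − 15 − 30 = 0 → A_y = 70.27 kN.
ΣF_x = 0: A_x + 15·cos50° = 0 → A_x = -9.642 kN.

A_x = -9.642 kN, A_y = 70.27 kN, B_y = 59.54 kN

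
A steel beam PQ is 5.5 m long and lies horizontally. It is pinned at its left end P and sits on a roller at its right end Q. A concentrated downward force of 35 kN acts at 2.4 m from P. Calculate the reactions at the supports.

P_x = 0, P_y = 19.73 kN, Q_y = 15.27 kN

ΣM about P: Q_y·5.5 − 35·2.4 = 0 → Q_y = 84/5.5 = 15.2727 ≈ 15.27 kN.
ΣF_y = 0: P_y + 15.2727 − 35 = 0 → P_y = 19.73 kN.
ΣF_x = 0: no horizontal applied forces, so P_x = 0.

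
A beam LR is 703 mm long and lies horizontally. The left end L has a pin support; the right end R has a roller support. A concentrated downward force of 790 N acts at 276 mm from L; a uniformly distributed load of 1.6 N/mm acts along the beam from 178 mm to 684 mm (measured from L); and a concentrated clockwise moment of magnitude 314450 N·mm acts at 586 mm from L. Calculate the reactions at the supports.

Resultant of the distributed load: 1.6 × 506 = 809.6 N at 431 mm from L.
Moments about L: R_y·703 − 790·276 − (1.6·506)·431 − 314450 = 0 → R_y = 881427.6/703 = 1253.81 ≈ 1254 N.
ΣF_y = 0: L_y + 1253.81 − 790 − 1.6·506 = 0 → L_y = 345.8 N.
ΣF_x = 0: no horizontal applied forces, so L_x = 0.

L_x = 0, L_y = 345.8 N, R_y = 1254 N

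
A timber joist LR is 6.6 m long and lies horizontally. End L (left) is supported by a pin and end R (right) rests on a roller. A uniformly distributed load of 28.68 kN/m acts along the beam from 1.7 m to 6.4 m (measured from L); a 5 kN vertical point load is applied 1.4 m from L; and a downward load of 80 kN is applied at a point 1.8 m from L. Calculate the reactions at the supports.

Resultant of the distributed load: 28.68 × 4.7 = 134.796 kN at 4.05 m from L.
ΣM about L: R_y·6.6 − (28.68·4.7)·4.05 − 5·1.4 − 80·1.8 = 0 → R_y = 696.9238/6.6 = 105.595 ≈ 105.6 kN.
ΣF_y = 0: L_y + 105.595 − 28.68·4.7 − 5 − 80 = 0 → L_y = 114.2 kN.
ΣF_x = 0: no horizontal applied forces, so L_x = 0.

L_x = 0, L_y = 114.2 kN, R_y = 105.6 kN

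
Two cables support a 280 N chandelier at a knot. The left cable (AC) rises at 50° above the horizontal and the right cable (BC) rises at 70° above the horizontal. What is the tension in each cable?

ΣF_x = 0: −T_AC·cos50° + T_BC·cos70° = 0 → T_BC = 1.87939·T_AC.
ΣF_y = 0: T_AC·sin50° + T_BC·sin70° = 280.
Substitute: T_AC·(0.766044 + 1.87939·0.939693) = 280 → T_AC = 110.58 ≈ 110.6 N.
Then T_BC = 1.87939 × 110.58 = 207.8 N.

T_AC = 110.6 N, T_BC = 207.8 N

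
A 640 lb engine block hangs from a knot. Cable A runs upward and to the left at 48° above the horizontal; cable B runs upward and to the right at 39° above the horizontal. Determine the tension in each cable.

ΣF_x = 0: −T_A·cos48° + T_B·cos39° = 0 → T_B = 0.86101·T_A.
ΣF_y = 0: T_A·sin48° + T_B·sin39° = 640.
Substitute: T_A·(0.743145 + 0.86101·0.62932) = 640 → T_A = 498.056 ≈ 498.1 lb.
Then T_B = 0.86101 × 498.056 = 428.8 lb.

T_A = 498.1 lb, T_B = 428.8 lb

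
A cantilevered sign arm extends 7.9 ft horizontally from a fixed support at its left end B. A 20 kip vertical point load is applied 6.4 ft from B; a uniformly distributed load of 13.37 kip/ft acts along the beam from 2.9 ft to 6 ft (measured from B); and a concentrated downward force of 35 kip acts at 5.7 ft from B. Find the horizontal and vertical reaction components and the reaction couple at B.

Resultant of the distributed load: 13.37 × 3.1 = 41.447 kip at 4.45 ft from B.
ΣF_x = 0: B_x = 0.
ΣF_y = 0: B_y − 20 − 13.37·3.1 − 35 = 0 → B_y = 96.45 kip.
ΣM about B: M_B − 20·6.4 − (13.37·3.1)·4.45 − 35·5.7 = 0 → M_B = 511.9 kip·ft.

B_x = 0, B_y = 96.45 kip, M_B = 511.9 kip·ft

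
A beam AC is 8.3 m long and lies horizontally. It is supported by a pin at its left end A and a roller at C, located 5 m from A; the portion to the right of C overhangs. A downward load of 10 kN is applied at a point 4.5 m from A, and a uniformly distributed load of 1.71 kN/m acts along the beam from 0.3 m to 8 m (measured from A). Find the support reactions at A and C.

A_x = 0, A_y = 3.238 kN, C_y = 19.93 kN

Resultant of the distributed load: 1.71 × 7.7 = 13.167 kN at 4.15 m from A.
Taking moments about A: C_y·5 − 10·4.5 − (1.71·7.7)·4.15 = 0 → C_y = 99.64305/5 = 19.9286 ≈ 19.93 kN.
ΣF_y = 0: A_y + 19.9286 − 10 − 1.71·7.7 = 0 → A_y = 3.238 kN.
ΣF_x = 0: no horizontal applied forces, so A_x = 0.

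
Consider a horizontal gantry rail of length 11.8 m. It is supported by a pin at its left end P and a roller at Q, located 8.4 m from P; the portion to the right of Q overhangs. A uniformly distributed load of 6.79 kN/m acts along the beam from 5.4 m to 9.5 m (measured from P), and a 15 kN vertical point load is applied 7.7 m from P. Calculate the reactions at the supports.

Resultant of the distributed load: 6.79 × 4.1 = 27.839 kN at 7.45 m from P.
Moments about P: Q_y·8.4 − (6.79·4.1)·7.45 − 15·7.7 = 0 → Q_y = 322.90055/8.4 = 38.4405 ≈ 38.44 kN.
ΣF_y = 0: P_y + 38.4405 − 6.79·4.1 − 15 = 0 → P_y = 4.398 kN.
ΣF_x = 0: no horizontal applied forces, so P_x = 0.

P_x = 0, P_y = 4.398 kN, Q_y = 38.44 kN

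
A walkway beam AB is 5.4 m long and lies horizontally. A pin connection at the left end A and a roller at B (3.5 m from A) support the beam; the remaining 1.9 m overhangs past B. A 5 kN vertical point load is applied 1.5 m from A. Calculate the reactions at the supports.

ΣM about A: B_y·3.5 − 5·1.5 = 0 → B_y = 7.5/3.5 = 2.14286 ≈ 2.143 kN.
ΣF_y = 0: A_y + 2.14286 − 5 = 0 → A_y = 2.857 kN.
ΣF_x = 0: no horizontal applied forces, so A_x = 0.

A_x = 0, A_y = 2.857 kN, B_y = 2.143 kN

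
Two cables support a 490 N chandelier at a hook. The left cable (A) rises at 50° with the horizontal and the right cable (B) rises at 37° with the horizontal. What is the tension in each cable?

T_A = 391.9 N, T_B = 315.4 N

ΣF_x = 0: −T_A·cos50° + T_B·cos37° = 0 → T_B = 0.804857·T_A.
ΣF_y = 0: T_A·sin50° + T_B·sin37° = 490.
Substitute: T_A·(0.766044 + 0.804857·0.601815) = 490 → T_A = 391.869 ≈ 391.9 N.
Then T_B = 0.804857 × 391.869 = 315.4 N.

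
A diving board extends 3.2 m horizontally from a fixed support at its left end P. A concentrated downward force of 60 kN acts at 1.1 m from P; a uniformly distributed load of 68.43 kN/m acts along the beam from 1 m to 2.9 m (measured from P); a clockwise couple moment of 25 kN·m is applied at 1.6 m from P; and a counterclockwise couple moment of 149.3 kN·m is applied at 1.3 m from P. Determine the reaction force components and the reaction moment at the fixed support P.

P_x = 0, P_y = 190.0 kN, M_P = 195.2 kN·m

Resultant of the distributed load: 68.43 × 1.9 = 130.017 kN at 1.95 m from P.
ΣF_x = 0: P_x = 0.
ΣF_y = 0: P_y − 60 − 68.43·1.9 = 0 → P_y = 190.0 kN.
ΣM about P: M_P − 60·1.1 − (68.43·1.9)·1.95 − 25 + 149.3 = 0 → M_P = 195.2 kN·m.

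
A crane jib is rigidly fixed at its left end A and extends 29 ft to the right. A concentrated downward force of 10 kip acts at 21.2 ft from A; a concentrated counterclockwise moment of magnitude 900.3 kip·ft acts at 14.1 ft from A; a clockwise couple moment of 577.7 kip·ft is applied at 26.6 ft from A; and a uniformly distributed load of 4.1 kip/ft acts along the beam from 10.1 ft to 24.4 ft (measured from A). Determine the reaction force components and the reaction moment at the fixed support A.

Resultant of the distributed load: 4.1 × 14.3 = 58.63 kip at 17.25 ft from A.
ΣF_x = 0: A_x = 0.
ΣF_y = 0: A_y − 10 − 4.1·14.3 = 0 → A_y = 68.63 kip.
ΣM about A: M_A − 10·21.2 + 900.3 − 577.7 − (4.1·14.3)·17.25 = 0 → M_A = 900.8 kip·ft.

A_x = 0, A_y = 68.63 kip, M_A = 900.8 kip·ft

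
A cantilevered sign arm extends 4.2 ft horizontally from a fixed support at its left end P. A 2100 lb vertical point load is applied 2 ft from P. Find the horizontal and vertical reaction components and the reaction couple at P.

ΣF_x = 0: P_x = 0.
ΣF_y = 0: P_y − 2100 = 0 → P_y = 2100 lb.
ΣM about P: M_P − 2100·2 = 0 → M_P = 4200 lb·ft.

P_x = 0, P_y = 2100 lb, M_P = 4200 lb·ft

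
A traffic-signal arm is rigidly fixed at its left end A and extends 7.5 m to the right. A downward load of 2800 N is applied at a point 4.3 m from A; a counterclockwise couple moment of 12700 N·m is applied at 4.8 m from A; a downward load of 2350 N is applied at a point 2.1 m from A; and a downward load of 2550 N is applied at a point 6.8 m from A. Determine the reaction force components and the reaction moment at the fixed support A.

A_x = 0, A_y = 7700 N, M_A = 21620 N·m

ΣF_x = 0: A_x = 0.
ΣF_y = 0: A_y − 2800 − 2350 − 2550 = 0 → A_y = 7700 N.
ΣM about A: M_A − 2800·4.3 + 12700 − 2350·2.1 − 2550·6.8 = 0 → M_A = 21620 N·m.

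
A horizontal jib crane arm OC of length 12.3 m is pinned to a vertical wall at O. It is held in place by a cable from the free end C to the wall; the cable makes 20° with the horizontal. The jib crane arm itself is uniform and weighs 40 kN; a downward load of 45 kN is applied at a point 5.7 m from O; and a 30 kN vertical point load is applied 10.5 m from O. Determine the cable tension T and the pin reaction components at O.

ΣM about O: T·sin20°·12.3 − 40·6.15 − 45·5.7 − 30·10.5 = 0 → T = 817.5/(12.3·0.34202) = 194.326 ≈ 194.3 kN.
ΣF_x = 0: O_x − T·cos20° = 0 → O_x = 194.326 × 0.939693 = 182.6 kN.
ΣF_y = 0: O_y + T·sin20° − 40 − 45 − 30 = 0 → O_y = 115 − 194.326 × 0.34202 = 48.54 kN.

T = 194.3 kN, O_x = 182.6 kN, O_y = 48.54 kN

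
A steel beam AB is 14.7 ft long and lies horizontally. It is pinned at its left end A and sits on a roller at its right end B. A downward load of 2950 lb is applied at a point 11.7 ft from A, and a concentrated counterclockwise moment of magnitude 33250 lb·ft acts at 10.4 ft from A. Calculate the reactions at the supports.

A_x = 0, A_y = 2864 lb, B_y = 86.05 lb

ΣM about A: B_y·14.7 − 2950·11.7 + 33250 = 0 → B_y = 1265/14.7 = 86.0544 ≈ 86.05 lb.
ΣF_y = 0: A_y + 86.0544 − 2950 = 0 → A_y = 2864 lb.
ΣF_x = 0: no horizontal applied forces, so A_x = 0.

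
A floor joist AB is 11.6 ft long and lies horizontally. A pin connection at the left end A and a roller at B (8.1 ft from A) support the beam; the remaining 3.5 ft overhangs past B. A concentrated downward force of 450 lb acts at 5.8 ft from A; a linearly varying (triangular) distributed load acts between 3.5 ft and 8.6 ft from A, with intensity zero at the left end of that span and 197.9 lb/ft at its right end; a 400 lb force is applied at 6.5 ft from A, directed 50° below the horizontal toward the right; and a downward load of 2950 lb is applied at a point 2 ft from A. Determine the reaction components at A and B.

Resultant of the triangular load: ½ × 197.9 × 5.1 = 504.645 lb, acting at 6.9 ft from A (one-third of the span from the peak).
Moments about A: B_y·8.1 − 450·5.8 − (½·197.9·5.1)·6.9 − 400·sin50°·6.5 − 2950·2 = 0 → B_y = 13983.8/8.1 = 1726.4 ≈ 1726 lb.
ΣF_y = 0: A_y + 1726.4 − 450 − ½·197.9·5.1 − 400·sin50° − 2950 = 0 → A_y = 2485 lb.
ΣF_x = 0: A_x + 400·cos50° = 0 → A_x = -257.1 lb.

A_x = -257.1 lb, A_y = 2485 lb, B_y = 1726 lb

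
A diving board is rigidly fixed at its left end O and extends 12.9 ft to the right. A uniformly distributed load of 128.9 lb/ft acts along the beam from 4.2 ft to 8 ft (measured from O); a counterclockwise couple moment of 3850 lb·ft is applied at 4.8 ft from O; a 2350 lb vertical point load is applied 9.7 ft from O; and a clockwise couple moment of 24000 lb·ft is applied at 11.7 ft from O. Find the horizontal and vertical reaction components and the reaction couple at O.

O_x = 0, O_y = 2840 lb, M_O = 45930 lb·ft

Resultant of the distributed load: 128.9 × 3.8 = 489.82 lb at 6.1 ft from O.
ΣF_x = 0: O_x = 0.
ΣF_y = 0: O_y − 128.9·3.8 − 2350 = 0 → O_y = 2840 lb.
ΣM about O: M_O − (128.9·3.8)·6.1 + 3850 − 2350·9.7 − 24000 = 0 → M_O = 45930 lb·ft.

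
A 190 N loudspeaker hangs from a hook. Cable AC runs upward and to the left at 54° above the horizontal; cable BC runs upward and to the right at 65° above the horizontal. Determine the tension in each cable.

ΣF_x = 0: −T_AC·cos54° + T_BC·cos65° = 0 → T_BC = 1.39082·T_AC.
ΣF_y = 0: T_AC·sin54° + T_BC·sin65° = 190.
Substitute: T_AC·(0.809017 + 1.39082·0.906308) = 190 → T_AC = 91.8084 ≈ 91.81 N.
Then T_BC = 1.39082 × 91.8084 = 127.7 N.

T_AC = 91.81 N, T_BC = 127.7 N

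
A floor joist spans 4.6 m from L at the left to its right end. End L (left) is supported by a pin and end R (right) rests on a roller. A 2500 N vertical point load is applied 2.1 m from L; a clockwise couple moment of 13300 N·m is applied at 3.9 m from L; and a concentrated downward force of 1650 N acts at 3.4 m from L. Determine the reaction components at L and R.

L_x = 0, L_y = -1102 N, R_y = 5252 N

Moments about L: R_y·4.6 − 2500·2.1 − 13300 − 1650·3.4 = 0 → R_y = 24160/4.6 = 5252.17 ≈ 5252 N.
ΣF_y = 0: L_y + 5252.17 − 2500 − 1650 = 0 → L_y = -1102 N.
ΣF_x = 0: no horizontal applied forces, so L_x = 0.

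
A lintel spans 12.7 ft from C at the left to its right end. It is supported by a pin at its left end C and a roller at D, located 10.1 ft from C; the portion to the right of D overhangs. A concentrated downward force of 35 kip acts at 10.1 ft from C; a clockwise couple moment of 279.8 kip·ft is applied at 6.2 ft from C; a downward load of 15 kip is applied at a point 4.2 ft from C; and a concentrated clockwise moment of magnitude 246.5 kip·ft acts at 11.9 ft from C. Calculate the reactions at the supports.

C_x = 0, C_y = -43.35 kip, D_y = 93.35 kip

ΣM about C: D_y·10.1 − 35·10.1 − 279.8 − 15·4.2 − 246.5 = 0 → D_y = 942.8/10.1 = 93.3465 ≈ 93.35 kip.
ΣF_y = 0: C_y + 93.3465 − 35 − 15 = 0 → C_y = -43.35 kip.
ΣF_x = 0: no horizontal applied forces, so C_x = 0.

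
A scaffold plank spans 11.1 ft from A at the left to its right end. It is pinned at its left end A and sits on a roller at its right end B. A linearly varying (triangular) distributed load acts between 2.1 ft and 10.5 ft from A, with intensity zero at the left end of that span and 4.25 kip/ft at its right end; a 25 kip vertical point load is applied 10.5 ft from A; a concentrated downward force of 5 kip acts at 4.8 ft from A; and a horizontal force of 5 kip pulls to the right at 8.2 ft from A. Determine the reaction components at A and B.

A_x = -5.000 kip, A_y = 9.657 kip, B_y = 38.19 kip

Resultant of the triangular load: ½ × 4.25 × 8.4 = 17.85 kip, acting at 7.7 ft from A (one-third of the span from the peak).
Taking moments about A: B_y·11.1 − (½·4.25·8.4)·7.7 − 25·10.5 − 5·4.8 = 0 → B_y = 423.945/11.1 = 38.1932 ≈ 38.19 kip.
ΣF_y = 0: A_y + 38.1932 − ½·4.25·8.4 − 25 − 5 = 0 → A_y = 9.657 kip.
ΣF_x = 0: A_x + 5 = 0 → A_x = -5.000 kip.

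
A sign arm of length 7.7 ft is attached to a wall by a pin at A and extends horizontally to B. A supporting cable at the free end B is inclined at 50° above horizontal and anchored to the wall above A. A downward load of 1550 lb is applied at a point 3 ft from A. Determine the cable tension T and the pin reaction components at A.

ΣM about A: T·sin50°·7.7 − 1550·3 = 0 → T = 4650/(7.7·0.766044) = 788.331 ≈ 788.3 lb.
ΣF_x = 0: A_x − T·cos50° = 0 → A_x = 788.331 × 0.642788 = 506.7 lb.
ΣF_y = 0: A_y + T·sin50° − 1550 = 0 → A_y = 1550 − 788.331 × 0.766044 = 946.1 lb.

T = 788.3 lb, A_x = 506.7 lb, A_y = 946.1 lb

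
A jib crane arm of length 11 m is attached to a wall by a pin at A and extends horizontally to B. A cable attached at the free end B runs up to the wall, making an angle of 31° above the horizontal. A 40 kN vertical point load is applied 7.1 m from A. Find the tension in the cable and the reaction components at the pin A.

T = 50.13 kN, A_x = 42.97 kN, A_y = 14.18 kN

ΣM about A: T·sin31°·11 − 40·7.1 = 0 → T = 284/(11·0.515038) = 50.1287 ≈ 50.13 kN.
ΣF_x = 0: A_x − T·cos31° = 0 → A_x = 50.1287 × 0.857167 = 42.97 kN.
ΣF_y = 0: A_y + T·sin31° − 40 = 0 → A_y = 40 − 50.1287 × 0.515038 = 14.18 kN.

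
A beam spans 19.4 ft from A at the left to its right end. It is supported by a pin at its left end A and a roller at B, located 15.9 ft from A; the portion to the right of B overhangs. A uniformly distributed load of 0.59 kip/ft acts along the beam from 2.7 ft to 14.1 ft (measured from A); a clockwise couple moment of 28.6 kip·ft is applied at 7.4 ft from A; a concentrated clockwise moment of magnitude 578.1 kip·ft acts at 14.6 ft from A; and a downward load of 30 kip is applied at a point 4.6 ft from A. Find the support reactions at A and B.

Resultant of the distributed load: 0.59 × 11.4 = 6.726 kip at 8.4 ft from A.
Moments about A: B_y·15.9 − (0.59·11.4)·8.4 − 28.6 − 578.1 − 30·4.6 = 0 → B_y = 801.1984/15.9 = 50.3898 ≈ 50.39 kip.
ΣF_y = 0: A_y + 50.3898 − 0.59·11.4 − 30 = 0 → A_y = -13.66 kip.
ΣF_x = 0: no horizontal applied forces, so A_x = 0.

A_x = 0, A_y = -13.66 kip, B_y = 50.39 kip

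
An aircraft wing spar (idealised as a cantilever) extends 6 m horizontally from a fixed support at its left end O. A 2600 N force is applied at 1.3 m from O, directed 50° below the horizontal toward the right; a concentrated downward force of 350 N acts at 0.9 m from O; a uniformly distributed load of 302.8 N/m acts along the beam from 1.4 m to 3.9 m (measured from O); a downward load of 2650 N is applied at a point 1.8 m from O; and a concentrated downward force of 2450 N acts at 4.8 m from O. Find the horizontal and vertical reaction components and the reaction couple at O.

O_x = -1671 N, O_y = 8199 N, M_O = 21440 N·m

Resultant of the distributed load: 302.8 × 2.5 = 757 N at 2.65 m from O.
ΣF_x = 0: O_x + 2600·cos50° = 0 → O_x = -1671 N.
ΣF_y = 0: O_y − 2600·sin50° − 350 − 302.8·2.5 − 2650 − 2450 = 0 → O_y = 8199 N.
ΣM about O: M_O − 2600·sin50°·1.3 − 350·0.9 − (302.8·2.5)·2.65 − 2650·1.8 − 2450·4.8 = 0 → M_O = 21440 N·m.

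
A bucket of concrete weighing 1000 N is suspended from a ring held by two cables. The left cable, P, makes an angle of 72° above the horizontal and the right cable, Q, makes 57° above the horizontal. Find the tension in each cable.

ΣF_x = 0: −T_P·cos72° + T_Q·cos57° = 0 → T_Q = 0.567379·T_P.
ΣF_y = 0: T_P·sin72° + T_Q·sin57° = 1000.
Substitute: T_P·(0.951057 + 0.567379·0.838671) = 1000 → T_P = 700.819 ≈ 700.8 N.
Then T_Q = 0.567379 × 700.819 = 397.6 N.

T_P = 700.8 N, T_Q = 397.6 N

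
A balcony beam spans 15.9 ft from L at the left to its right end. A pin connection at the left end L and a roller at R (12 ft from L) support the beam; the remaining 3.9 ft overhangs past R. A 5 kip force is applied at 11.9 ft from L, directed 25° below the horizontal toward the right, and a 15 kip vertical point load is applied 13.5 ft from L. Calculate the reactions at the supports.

Taking moments about L: R_y·12 − 5·sin25°·11.9 − 15·13.5 = 0 → R_y = 227.646/12 = 18.9705 ≈ 18.97 kip.
ΣF_y = 0: L_y + 18.9705 − 5·sin25° − 15 = 0 → L_y = -1.857 kip.
ΣF_x = 0: L_x + 5·cos25° = 0 → L_x = -4.532 kip.

L_x = -4.532 kip, L_y = -1.857 kip, R_y = 18.97 kip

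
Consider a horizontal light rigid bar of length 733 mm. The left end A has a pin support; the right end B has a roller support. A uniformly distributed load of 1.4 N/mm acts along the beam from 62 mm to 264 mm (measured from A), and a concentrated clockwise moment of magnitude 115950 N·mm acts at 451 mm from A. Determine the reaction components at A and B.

Resultant of the distributed load: 1.4 × 202 = 282.8 N at 163 mm from A.
Taking moments about A: B_y·733 − (1.4·202)·163 − 115950 = 0 → B_y = 162046.4/733 = 221.073 ≈ 221.1 N.
ΣF_y = 0: A_y + 221.073 − 1.4·202 = 0 → A_y = 61.73 N.
ΣF_x = 0: no horizontal applied forces, so A_x = 0.

A_x = 0, A_y = 61.73 N, B_y = 221.1 N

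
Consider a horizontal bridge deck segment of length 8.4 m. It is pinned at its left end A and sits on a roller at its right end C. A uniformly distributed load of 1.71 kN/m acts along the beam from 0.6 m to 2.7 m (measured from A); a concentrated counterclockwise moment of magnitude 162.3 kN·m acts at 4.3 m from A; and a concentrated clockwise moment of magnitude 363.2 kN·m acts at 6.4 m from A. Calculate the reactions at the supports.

A_x = 0, A_y = -21.03 kN, C_y = 24.62 kN

Resultant of the distributed load: 1.71 × 2.1 = 3.591 kN at 1.65 m from A.
ΣM about A: C_y·8.4 − (1.71·2.1)·1.65 + 162.3 − 363.2 = 0 → C_y = 206.82515/8.4 = 24.622 ≈ 24.62 kN.
ΣF_y = 0: A_y + 24.622 − 1.71·2.1 = 0 → A_y = -21.03 kN.
ΣF_x = 0: no horizontal applied forces, so A_x = 0.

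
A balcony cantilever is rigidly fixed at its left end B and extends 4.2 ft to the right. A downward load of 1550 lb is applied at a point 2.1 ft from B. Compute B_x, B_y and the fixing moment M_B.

ΣF_x = 0: B_x = 0.
ΣF_y = 0: B_y − 1550 = 0 → B_y = 1550 lb.
ΣM about B: M_B − 1550·2.1 = 0 → M_B = 3255 lb·ft.

B_x = 0, B_y = 1550 lb, M_B = 3255 lb·ft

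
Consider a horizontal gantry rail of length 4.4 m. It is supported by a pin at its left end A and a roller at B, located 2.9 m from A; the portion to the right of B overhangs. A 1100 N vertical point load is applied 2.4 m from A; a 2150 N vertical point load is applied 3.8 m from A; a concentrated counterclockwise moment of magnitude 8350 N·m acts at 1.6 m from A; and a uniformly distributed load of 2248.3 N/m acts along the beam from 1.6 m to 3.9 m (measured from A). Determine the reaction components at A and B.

A_x = 0, A_y = 2669 N, B_y = 5752 N

Resultant of the distributed load: 2248.3 × 2.3 = 5171.09 N at 2.75 m from A.
Taking moments about A: B_y·2.9 − 1100·2.4 − 2150·3.8 + 8350 − (2248.3·2.3)·2.75 = 0 → B_y = 16680.4975/2.9 = 5751.9 ≈ 5752 N.
ΣF_y = 0: A_y + 5751.9 − 1100 − 2150 − 2248.3·2.3 = 0 → A_y = 2669 N.
ΣF_x = 0: no horizontal applied forces, so A_x = 0.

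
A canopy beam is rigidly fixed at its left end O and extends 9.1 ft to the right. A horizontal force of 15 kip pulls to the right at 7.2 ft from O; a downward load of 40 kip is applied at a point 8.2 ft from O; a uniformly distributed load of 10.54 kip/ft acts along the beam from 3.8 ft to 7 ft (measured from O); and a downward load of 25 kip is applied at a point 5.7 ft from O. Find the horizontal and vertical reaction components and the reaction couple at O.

O_x = -15.00 kip, O_y = 98.73 kip, M_O = 652.6 kip·ft

Resultant of the distributed load: 10.54 × 3.2 = 33.728 kip at 5.4 ft from O.
ΣF_x = 0: O_x + 15 = 0 → O_x = -15.00 kip.
ΣF_y = 0: O_y − 40 − 10.54·3.2 − 25 = 0 → O_y = 98.73 kip.
ΣM about O: M_O − 40·8.2 − (10.54·3.2)·5.4 − 25·5.7 = 0 → M_O = 652.6 kip·ft.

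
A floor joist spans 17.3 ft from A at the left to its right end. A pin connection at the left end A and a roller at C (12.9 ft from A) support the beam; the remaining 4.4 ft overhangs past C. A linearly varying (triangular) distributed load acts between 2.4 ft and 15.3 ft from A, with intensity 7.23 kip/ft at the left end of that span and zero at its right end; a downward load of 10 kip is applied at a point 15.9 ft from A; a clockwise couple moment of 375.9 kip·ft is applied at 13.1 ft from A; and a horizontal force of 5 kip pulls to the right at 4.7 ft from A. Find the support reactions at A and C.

Resultant of the triangular load: ½ × 7.23 × 12.9 = 46.6335 kip, acting at 6.7 ft from A (one-third of the span from the peak).
Taking moments about A: C_y·12.9 − (½·7.23·12.9)·6.7 − 10·15.9 − 375.9 = 0 → C_y = 847.34445/12.9 = 65.6856 ≈ 65.69 kip.
ΣF_y = 0: A_y + 65.6856 − ½·7.23·12.9 − 10 = 0 → A_y = -9.052 kip.
ΣF_x = 0: A_x + 5 = 0 → A_x = -5.000 kip.

A_x = -5.000 kip, A_y = -9.052 kip, C_y = 65.69 kip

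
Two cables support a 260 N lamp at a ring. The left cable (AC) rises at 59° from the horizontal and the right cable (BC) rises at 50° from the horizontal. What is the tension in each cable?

ΣF_x = 0: −T_AC·cos59° + T_BC·cos50° = 0 → T_BC = 0.801257·T_AC.
ΣF_y = 0: T_AC·sin59° + T_BC·sin50° = 260.
Substitute: T_AC·(0.857167 + 0.801257·0.766044) = 260 → T_AC = 176.755 ≈ 176.8 N.
Then T_BC = 0.801257 × 176.755 = 141.6 N.

T_AC = 176.8 N, T_BC = 141.6 N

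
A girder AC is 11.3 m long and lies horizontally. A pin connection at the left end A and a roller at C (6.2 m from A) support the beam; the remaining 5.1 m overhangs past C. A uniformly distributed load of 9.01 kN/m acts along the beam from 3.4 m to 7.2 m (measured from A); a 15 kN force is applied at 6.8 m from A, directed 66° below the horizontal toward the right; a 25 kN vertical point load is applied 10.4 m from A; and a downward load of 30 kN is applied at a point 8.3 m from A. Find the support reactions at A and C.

A_x = -6.101 kN, A_y = -23.45 kN, C_y = 126.4 kN

Resultant of the distributed load: 9.01 × 3.8 = 34.238 kN at 5.3 m from A.
ΣM about A: C_y·6.2 − (9.01·3.8)·5.3 − 15·sin66°·6.8 − 25·10.4 − 30·8.3 = 0 → C_y = 783.643/6.2 = 126.394 ≈ 126.4 kN.
ΣF_y = 0: A_y + 126.394 − 9.01·3.8 − 15·sin66° − 25 − 30 = 0 → A_y = -23.45 kN.
ΣF_x = 0: A_x + 15·cos66° = 0 → A_x = -6.101 kN.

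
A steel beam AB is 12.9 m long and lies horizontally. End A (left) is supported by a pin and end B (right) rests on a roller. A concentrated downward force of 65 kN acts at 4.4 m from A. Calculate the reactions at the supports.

A_x = 0, A_y = 42.83 kN, B_y = 22.17 kN

Taking moments about A: B_y·12.9 − 65·4.4 = 0 → B_y = 286/12.9 = 22.1705 ≈ 22.17 kN.
ΣF_y = 0: A_y + 22.1705 − 65 = 0 → A_y = 42.83 kN.
ΣF_x = 0: no horizontal applied forces, so A_x = 0.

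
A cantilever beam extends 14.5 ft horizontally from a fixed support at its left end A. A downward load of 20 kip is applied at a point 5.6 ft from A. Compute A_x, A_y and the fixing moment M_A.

ΣF_x = 0: A_x = 0.
ΣF_y = 0: A_y − 20 = 0 → A_y = 20.00 kip.
ΣM about A: M_A − 20·5.6 = 0 → M_A = 112.0 kip·ft.

A_x = 0, A_y = 20.00 kip, M_A = 112.0 kip·ft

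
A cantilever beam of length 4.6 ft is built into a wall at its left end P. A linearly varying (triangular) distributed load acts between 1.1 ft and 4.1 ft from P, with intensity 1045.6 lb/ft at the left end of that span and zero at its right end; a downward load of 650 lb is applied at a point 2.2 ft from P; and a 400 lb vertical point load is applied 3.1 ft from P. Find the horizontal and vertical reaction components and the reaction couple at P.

Resultant of the triangular load: ½ × 1045.6 × 3 = 1568.4 lb, acting at 2.1 ft from P (one-third of the span from the peak).
ΣF_x = 0: P_x = 0.
ΣF_y = 0: P_y − ½·1045.6·3 − 650 − 400 = 0 → P_y = 2618 lb.
ΣM about P: M_P − (½·1045.6·3)·2.1 − 650·2.2 − 400·3.1 = 0 → M_P = 5964 lb·ft.

P_x = 0, P_y = 2618 lb, M_P = 5964 lb·ft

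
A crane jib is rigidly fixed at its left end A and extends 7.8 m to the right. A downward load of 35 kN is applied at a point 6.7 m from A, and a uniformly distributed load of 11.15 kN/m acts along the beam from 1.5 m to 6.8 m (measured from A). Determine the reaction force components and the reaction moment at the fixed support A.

Resultant of the distributed load: 11.15 × 5.3 = 59.095 kN at 4.15 m from A.
ΣF_x = 0: A_x = 0.
ΣF_y = 0: A_y − 35 − 11.15·5.3 = 0 → A_y = 94.09 kN.
ΣM about A: M_A − 35·6.7 − (11.15·5.3)·4.15 = 0 → M_A = 479.7 kN·m.

A_x = 0, A_y = 94.09 kN, M_A = 479.7 kN·m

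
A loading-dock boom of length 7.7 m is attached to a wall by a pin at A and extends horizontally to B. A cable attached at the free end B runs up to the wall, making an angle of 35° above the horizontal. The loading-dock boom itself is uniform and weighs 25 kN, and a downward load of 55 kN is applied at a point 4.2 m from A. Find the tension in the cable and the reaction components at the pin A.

ΣM about A: T·sin35°·7.7 − 25·3.85 − 55·4.2 = 0 → T = 327.25/(7.7·0.573576) = 74.0965 ≈ 74.10 kN.
ΣF_x = 0: A_x − T·cos35° = 0 → A_x = 74.0965 × 0.819152 = 60.70 kN.
ΣF_y = 0: A_y + T·sin35° − 25 − 55 = 0 → A_y = 80 − 74.0965 × 0.573576 = 37.50 kN.

T = 74.10 kN, A_x = 60.70 kN, A_y = 37.50 kN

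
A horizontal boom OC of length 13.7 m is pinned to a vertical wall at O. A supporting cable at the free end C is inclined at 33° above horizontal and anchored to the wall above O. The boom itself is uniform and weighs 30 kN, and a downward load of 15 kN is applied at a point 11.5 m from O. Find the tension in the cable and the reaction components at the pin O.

T = 50.66 kN, O_x = 42.49 kN, O_y = 17.41 kN

ΣM about O: T·sin33°·13.7 − 30·6.85 − 15·11.5 = 0 → T = 378/(13.7·0.544639) = 50.6597 ≈ 50.66 kN.
ΣF_x = 0: O_x − T·cos33° = 0 → O_x = 50.6597 × 0.838671 = 42.49 kN.
ΣF_y = 0: O_y + T·sin33° − 30 − 15 = 0 → O_y = 45 − 50.6597 × 0.544639 = 17.41 kN.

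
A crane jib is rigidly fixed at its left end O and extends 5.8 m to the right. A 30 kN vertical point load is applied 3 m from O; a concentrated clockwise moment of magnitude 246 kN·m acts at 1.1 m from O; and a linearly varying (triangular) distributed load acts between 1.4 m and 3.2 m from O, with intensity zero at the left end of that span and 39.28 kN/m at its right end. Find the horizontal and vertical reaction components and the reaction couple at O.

O_x = 0, O_y = 65.35 kN, M_O = 427.9 kN·m

Resultant of the triangular load: ½ × 39.28 × 1.8 = 35.352 kN, acting at 2.6 m from O (one-third of the span from the peak).
ΣF_x = 0: O_x = 0.
ΣF_y = 0: O_y − 30 − ½·39.28·1.8 = 0 → O_y = 65.35 kN.
ΣM about O: M_O − 30·3 − 246 − (½·39.28·1.8)·2.6 = 0 → M_O = 427.9 kN·m.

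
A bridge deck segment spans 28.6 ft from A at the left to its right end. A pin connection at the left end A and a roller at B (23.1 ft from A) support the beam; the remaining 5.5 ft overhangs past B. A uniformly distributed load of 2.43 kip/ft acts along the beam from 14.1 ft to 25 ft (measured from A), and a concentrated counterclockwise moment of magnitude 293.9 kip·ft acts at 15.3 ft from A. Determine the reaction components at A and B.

Resultant of the distributed load: 2.43 × 10.9 = 26.487 kip at 19.55 ft from A.
Taking moments about A: B_y·23.1 − (2.43·10.9)·19.55 + 293.9 = 0 → B_y = 223.92085/23.1 = 9.69354 ≈ 9.694 kip.
ΣF_y = 0: A_y + 9.69354 − 2.43·10.9 = 0 → A_y = 16.79 kip.
ΣF_x = 0: no horizontal applied forces, so A_x = 0.

A_x = 0, A_y = 16.79 kip, B_y = 9.694 kip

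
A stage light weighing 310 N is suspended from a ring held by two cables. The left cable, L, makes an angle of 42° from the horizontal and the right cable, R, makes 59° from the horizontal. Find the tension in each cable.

ΣF_x = 0: −T_L·cos42° + T_R·cos59° = 0 → T_R = 1.44289·T_L.
ΣF_y = 0: T_L·sin42° + T_R·sin59° = 310.
Substitute: T_L·(0.669131 + 1.44289·0.857167) = 310 → T_L = 162.65 ≈ 162.7 N.
Then T_R = 1.44289 × 162.65 = 234.7 N.

T_L = 162.7 N, T_R = 234.7 N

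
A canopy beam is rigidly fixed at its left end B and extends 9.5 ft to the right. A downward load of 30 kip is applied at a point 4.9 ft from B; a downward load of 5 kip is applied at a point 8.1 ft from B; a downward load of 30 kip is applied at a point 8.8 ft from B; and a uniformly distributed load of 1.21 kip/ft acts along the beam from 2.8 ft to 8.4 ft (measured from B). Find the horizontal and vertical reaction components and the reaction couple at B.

B_x = 0, B_y = 71.78 kip, M_B = 489.4 kip·ft

Resultant of the distributed load: 1.21 × 5.6 = 6.776 kip at 5.6 ft from B.
ΣF_x = 0: B_x = 0.
ΣF_y = 0: B_y − 30 − 5 − 30 − 1.21·5.6 = 0 → B_y = 71.78 kip.
ΣM about B: M_B − 30·4.9 − 5·8.1 − 30·8.8 − (1.21·5.6)·5.6 = 0 → M_B = 489.4 kip·ft.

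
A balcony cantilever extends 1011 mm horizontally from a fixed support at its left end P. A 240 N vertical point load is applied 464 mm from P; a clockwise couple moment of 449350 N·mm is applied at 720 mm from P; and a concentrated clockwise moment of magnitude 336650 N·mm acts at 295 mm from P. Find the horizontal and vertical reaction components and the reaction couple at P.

P_x = 0, P_y = 240.0 N, M_P = 897400 N·mm

ΣF_x = 0: P_x = 0.
ΣF_y = 0: P_y − 240 = 0 → P_y = 240.0 N.
ΣM about P: M_P − 240·464 − 449350 − 336650 = 0 → M_P = 897400 N·mm.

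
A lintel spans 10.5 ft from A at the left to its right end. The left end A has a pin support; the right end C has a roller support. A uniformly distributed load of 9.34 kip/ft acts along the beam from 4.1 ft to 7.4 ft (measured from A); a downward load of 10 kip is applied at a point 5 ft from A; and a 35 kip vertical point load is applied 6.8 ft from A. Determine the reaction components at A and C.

Resultant of the distributed load: 9.34 × 3.3 = 30.822 kip at 5.75 ft from A.
Moments about A: C_y·10.5 − (9.34·3.3)·5.75 − 10·5 − 35·6.8 = 0 → C_y = 465.2265/10.5 = 44.3073 ≈ 44.31 kip.
ΣF_y = 0: A_y + 44.3073 − 9.34·3.3 − 10 − 35 = 0 → A_y = 31.51 kip.
ΣF_x = 0: no horizontal applied forces, so A_x = 0.

A_x = 0, A_y = 31.51 kip, C_y = 44.31 kip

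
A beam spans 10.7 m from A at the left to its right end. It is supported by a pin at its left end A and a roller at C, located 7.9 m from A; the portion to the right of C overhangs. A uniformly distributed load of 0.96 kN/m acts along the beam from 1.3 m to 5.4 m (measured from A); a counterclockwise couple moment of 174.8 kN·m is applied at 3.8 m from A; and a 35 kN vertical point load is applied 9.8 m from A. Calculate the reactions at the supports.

A_x = 0, A_y = 15.98 kN, C_y = 22.96 kN

Resultant of the distributed load: 0.96 × 4.1 = 3.936 kN at 3.35 m from A.
Moments about A: C_y·7.9 − (0.96·4.1)·3.35 + 174.8 − 35·9.8 = 0 → C_y = 181.3856/7.9 = 22.9602 ≈ 22.96 kN.
ΣF_y = 0: A_y + 22.9602 − 0.96·4.1 − 35 = 0 → A_y = 15.98 kN.
ΣF_x = 0: no horizontal applied forces, so A_x = 0.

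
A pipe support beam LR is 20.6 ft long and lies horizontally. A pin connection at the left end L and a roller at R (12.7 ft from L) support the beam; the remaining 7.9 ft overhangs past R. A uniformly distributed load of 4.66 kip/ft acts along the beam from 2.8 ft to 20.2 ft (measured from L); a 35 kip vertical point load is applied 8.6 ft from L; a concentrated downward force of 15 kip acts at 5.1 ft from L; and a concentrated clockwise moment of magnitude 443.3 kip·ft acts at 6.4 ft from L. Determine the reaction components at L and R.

L_x = 0, L_y = -6.968 kip, R_y = 138.1 kip

Resultant of the distributed load: 4.66 × 17.4 = 81.084 kip at 11.5 ft from L.
Moments about L: R_y·12.7 − (4.66·17.4)·11.5 − 35·8.6 − 15·5.1 − 443.3 = 0 → R_y = 1753.266/12.7 = 138.052 ≈ 138.1 kip.
ΣF_y = 0: L_y + 138.052 − 4.66·17.4 − 35 − 15 = 0 → L_y = -6.968 kip.
ΣF_x = 0: no horizontal applied forces, so L_x = 0.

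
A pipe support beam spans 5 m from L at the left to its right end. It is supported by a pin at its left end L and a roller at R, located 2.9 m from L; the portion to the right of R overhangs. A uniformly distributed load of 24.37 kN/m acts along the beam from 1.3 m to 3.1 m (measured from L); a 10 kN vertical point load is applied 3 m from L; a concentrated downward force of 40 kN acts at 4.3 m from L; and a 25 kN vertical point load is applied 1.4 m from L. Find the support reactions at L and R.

L_x = 0, L_y = 3.864 kN, R_y = 115.0 kN

Resultant of the distributed load: 24.37 × 1.8 = 43.866 kN at 2.2 m from L.
Taking moments about L: R_y·2.9 − (24.37·1.8)·2.2 − 10·3 − 40·4.3 − 25·1.4 = 0 → R_y = 333.5052/2.9 = 115.002 ≈ 115.0 kN.
ΣF_y = 0: L_y + 115.002 − 24.37·1.8 − 10 − 40 − 25 = 0 → L_y = 3.864 kN.
ΣF_x = 0: no horizontal applied forces, so L_x = 0.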